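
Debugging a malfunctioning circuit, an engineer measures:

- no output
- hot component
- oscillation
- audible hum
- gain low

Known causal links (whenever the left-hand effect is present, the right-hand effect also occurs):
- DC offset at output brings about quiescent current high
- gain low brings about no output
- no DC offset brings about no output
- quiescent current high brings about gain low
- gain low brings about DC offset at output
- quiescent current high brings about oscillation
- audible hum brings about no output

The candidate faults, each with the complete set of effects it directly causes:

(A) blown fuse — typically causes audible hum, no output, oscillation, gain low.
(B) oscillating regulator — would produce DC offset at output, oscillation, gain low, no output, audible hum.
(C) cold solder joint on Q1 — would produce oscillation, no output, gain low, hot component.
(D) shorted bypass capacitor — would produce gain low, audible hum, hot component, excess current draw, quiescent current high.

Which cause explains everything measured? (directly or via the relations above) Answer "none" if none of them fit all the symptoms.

Checking each candidate against the observations:
(A) blown fuse — does not account for hot component
(B) oscillating regulator — does not account for hot component
(C) cold solder joint on Q1 — does not account for audible hum
(D) shorted bypass capacitor — no output yes (via audible hum → no output); hot component yes; oscillation yes (via quiescent current high → oscillation); audible hum yes; gain low yes
(D) alone accounts for all the evidence.

D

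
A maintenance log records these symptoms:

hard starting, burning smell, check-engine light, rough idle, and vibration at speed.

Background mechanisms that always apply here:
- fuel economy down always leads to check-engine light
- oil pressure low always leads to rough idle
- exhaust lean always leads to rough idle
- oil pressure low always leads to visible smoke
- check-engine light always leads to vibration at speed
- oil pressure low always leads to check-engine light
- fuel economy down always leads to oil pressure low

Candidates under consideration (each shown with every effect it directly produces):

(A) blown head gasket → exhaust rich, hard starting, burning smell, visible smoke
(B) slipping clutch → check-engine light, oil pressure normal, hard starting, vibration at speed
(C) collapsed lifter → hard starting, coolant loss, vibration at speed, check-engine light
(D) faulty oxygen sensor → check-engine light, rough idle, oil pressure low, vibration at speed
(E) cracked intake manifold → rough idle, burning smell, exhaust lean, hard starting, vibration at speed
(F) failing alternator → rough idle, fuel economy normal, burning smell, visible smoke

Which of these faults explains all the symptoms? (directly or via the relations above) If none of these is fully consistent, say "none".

none

Testing each hypothesis:
(A) blown head gasket — does not account for check-engine light, rough idle, vibration at speed
(B) slipping clutch — does not account for burning smell, rough idle
(C) collapsed lifter — does not account for burning smell, rough idle
(D) faulty oxygen sensor — hard starting -; burning smell -; check-engine light +; rough idle +; vibration at speed +
(E) cracked intake manifold — hard starting +; burning smell +; check-engine light -; rough idle +; vibration at speed +
(F) failing alternator — hard starting -; burning smell +; check-engine light -; rough idle +; vibration at speed -
None of the listed candidates fits everything.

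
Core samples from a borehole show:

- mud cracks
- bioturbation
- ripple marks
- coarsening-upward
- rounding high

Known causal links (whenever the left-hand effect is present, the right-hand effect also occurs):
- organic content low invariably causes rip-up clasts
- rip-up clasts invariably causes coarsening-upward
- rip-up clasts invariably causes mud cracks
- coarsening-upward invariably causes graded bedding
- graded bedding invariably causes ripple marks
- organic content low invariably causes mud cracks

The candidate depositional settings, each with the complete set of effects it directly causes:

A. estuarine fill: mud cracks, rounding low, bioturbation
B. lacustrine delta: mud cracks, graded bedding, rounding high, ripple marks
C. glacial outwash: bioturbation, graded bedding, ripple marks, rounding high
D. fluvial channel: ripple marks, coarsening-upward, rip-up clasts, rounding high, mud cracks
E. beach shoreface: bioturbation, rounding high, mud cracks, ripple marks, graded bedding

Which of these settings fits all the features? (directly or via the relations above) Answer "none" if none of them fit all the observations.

Testing each hypothesis:
(A) estuarine fill — mud cracks +; bioturbation +; ripple marks -; coarsening-upward -; rounding high -
(B) lacustrine delta — does not account for bioturbation, coarsening-upward
(C) glacial outwash — mud cracks -; bioturbation +; ripple marks +; coarsening-upward -; rounding high +
(D) fluvial channel — does not account for bioturbation
(E) beach shoreface — does not account for coarsening-upward
None of the listed candidates fits everything.

none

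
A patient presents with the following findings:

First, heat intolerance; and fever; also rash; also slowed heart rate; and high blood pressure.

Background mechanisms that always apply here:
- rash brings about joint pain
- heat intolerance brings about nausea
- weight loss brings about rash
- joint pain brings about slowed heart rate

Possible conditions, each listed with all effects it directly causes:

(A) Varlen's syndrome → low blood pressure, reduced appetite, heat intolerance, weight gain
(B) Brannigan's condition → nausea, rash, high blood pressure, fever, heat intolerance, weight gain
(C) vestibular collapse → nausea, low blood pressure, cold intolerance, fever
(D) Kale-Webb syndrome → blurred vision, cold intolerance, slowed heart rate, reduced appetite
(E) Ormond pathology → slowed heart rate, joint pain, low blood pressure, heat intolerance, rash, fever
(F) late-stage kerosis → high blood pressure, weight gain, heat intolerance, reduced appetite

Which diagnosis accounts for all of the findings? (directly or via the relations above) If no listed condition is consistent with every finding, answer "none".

For each candidate, compare predicted effects to what was observed:
(A) Varlen's syndrome — fails on fever, rash, slowed heart rate, high blood pressure (predicts low blood pressure, not high blood pressure)
(B) Brannigan's condition — accounts for every observation (slowed heart rate via rash → joint pain → slowed heart rate)
(C) vestibular collapse — heat intolerance -; fever +; rash -; slowed heart rate -; high blood pressure -
(D) Kale-Webb syndrome — fails on heat intolerance, fever, rash, high blood pressure (predicts cold intolerance, not heat intolerance)
(E) Ormond pathology — heat intolerance +; fever +; rash +; slowed heart rate +; high blood pressure -
(F) late-stage kerosis — does not account for fever, rash, slowed heart rate
(B) alone accounts for all the evidence.

B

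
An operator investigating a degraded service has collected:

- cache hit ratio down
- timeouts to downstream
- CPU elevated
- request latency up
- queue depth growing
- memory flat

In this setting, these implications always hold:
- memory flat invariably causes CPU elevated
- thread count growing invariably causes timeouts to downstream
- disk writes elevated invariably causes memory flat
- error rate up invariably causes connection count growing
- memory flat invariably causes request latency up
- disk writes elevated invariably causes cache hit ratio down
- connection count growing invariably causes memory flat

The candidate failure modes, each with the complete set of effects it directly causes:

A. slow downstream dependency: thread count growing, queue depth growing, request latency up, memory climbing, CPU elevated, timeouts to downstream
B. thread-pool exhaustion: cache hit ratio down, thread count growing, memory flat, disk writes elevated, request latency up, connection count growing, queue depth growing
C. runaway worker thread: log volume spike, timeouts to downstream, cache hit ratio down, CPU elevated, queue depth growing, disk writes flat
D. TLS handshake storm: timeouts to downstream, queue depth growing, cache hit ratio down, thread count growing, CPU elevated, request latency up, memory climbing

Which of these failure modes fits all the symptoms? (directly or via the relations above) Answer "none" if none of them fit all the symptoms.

Testing each hypothesis:
(A) slow downstream dependency — cache hit ratio down miss; timeouts to downstream match; CPU elevated match; request latency up match; queue depth growing match; memory flat miss
(B) thread-pool exhaustion — cache hit ratio down match; timeouts to downstream match (by thread count growing → timeouts to downstream); CPU elevated match (by memory flat → CPU elevated); request latency up match; queue depth growing match; memory flat match
(C) runaway worker thread — does not account for request latency up, memory flat
(D) TLS handshake storm — fails on memory flat (predicts memory climbing, not memory flat)
(B) is the only candidate with no mismatches.

B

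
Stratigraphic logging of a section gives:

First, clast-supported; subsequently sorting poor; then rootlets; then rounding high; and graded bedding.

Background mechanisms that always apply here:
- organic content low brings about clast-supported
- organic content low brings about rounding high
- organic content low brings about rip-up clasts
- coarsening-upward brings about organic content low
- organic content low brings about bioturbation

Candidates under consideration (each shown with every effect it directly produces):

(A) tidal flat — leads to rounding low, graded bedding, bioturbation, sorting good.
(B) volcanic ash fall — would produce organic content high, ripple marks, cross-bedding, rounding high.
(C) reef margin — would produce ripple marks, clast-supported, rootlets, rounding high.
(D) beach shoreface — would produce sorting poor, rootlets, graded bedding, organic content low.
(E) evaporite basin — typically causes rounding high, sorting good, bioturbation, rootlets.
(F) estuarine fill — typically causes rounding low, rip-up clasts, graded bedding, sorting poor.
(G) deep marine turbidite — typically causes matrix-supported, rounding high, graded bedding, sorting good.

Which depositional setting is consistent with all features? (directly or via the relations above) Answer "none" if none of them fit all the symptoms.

D

Testing each hypothesis:
(A) tidal flat — clast-supported NO; sorting poor NO; rootlets NO; rounding high NO; graded bedding yes
(B) volcanic ash fall — does not account for clast-supported, sorting poor, rootlets, graded bedding
(C) reef margin — does not account for sorting poor, graded bedding
(D) beach shoreface — accounts for every observation (clast-supported by organic content low → clast-supported)
(E) evaporite basin — clast-supported NO; sorting poor NO; rootlets yes; rounding high yes; graded bedding NO
(F) estuarine fill — clast-supported NO; sorting poor yes; rootlets NO; rounding high NO; graded bedding yes
(G) deep marine turbidite — clast-supported NO; sorting poor NO; rootlets NO; rounding high yes; graded bedding yes
(D) alone accounts for all the evidence.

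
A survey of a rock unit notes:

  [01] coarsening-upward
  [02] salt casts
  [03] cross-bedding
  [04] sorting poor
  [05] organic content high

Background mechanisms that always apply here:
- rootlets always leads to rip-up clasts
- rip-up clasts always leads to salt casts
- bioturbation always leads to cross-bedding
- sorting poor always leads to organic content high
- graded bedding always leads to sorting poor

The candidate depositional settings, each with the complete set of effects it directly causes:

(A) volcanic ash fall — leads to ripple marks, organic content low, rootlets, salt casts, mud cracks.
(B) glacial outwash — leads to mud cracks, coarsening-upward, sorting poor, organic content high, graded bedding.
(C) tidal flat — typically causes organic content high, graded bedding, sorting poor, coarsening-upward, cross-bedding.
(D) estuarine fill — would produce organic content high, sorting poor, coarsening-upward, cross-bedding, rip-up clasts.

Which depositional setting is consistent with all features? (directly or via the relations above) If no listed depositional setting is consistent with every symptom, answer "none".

D

Testing each hypothesis:
(A) volcanic ash fall — coarsening-upward miss; salt casts match; cross-bedding miss; sorting poor miss; organic content high miss
(B) glacial outwash — coarsening-upward match; salt casts miss; cross-bedding miss; sorting poor match; organic content high match
(C) tidal flat — coarsening-upward match; salt casts miss; cross-bedding match; sorting poor match; organic content high match
(D) estuarine fill — coarsening-upward match; salt casts match (through rip-up clasts → salt casts); cross-bedding match; sorting poor match; organic content high match
Only (D) is consistent with every observation.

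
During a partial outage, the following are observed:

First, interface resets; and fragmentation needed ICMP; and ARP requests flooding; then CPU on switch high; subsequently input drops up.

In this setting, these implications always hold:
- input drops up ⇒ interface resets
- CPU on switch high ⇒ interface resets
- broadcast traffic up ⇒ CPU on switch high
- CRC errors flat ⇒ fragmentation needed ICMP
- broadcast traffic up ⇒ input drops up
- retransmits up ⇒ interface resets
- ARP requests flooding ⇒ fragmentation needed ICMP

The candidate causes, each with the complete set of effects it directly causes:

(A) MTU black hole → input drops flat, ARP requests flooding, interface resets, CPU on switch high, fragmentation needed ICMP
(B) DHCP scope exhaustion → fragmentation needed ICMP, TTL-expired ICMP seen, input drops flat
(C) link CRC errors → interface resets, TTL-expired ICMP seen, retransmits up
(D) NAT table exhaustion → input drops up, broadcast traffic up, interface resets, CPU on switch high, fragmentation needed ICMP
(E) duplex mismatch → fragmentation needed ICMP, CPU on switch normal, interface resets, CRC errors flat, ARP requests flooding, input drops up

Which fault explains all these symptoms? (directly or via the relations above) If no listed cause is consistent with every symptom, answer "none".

Testing each hypothesis:
(A) MTU black hole — fails on input drops up (predicts input drops flat, not input drops up)
(B) DHCP scope exhaustion — fails on interface resets, ARP requests flooding, CPU on switch high, input drops up (predicts input drops flat, not input drops up)
(C) link CRC errors — does not account for fragmentation needed ICMP, ARP requests flooding, CPU on switch high, input drops up
(D) NAT table exhaustion — does not account for ARP requests flooding
(E) duplex mismatch — interface resets match; fragmentation needed ICMP match; ARP requests flooding match; CPU on switch high miss; input drops up match
Every candidate fails on at least one observation.

none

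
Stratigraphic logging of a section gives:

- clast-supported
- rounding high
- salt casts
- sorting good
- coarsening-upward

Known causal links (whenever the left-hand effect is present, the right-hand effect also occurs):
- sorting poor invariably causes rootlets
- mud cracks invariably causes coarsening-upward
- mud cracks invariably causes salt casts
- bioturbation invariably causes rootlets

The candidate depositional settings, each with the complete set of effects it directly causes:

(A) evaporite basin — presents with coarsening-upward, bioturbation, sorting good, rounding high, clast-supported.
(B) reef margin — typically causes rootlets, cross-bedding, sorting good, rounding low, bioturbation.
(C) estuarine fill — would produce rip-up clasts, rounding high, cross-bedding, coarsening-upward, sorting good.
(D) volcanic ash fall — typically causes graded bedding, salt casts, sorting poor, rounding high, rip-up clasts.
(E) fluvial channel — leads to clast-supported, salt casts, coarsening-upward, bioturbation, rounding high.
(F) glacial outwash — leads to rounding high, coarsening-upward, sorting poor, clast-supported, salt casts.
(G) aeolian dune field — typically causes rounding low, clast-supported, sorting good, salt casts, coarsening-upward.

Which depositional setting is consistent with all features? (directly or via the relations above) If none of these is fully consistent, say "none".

none

Per-candidate check:
(A) evaporite basin — does not account for salt casts
(B) reef margin — fails on clast-supported, rounding high, salt casts, coarsening-upward (predicts rounding low, not rounding high)
(C) estuarine fill — does not account for clast-supported, salt casts
(D) volcanic ash fall — clast-supported -; rounding high +; salt casts +; sorting good -; coarsening-upward -
(E) fluvial channel — does not account for sorting good
(F) glacial outwash — clast-supported +; rounding high +; salt casts +; sorting good -; coarsening-upward +
(G) aeolian dune field — fails on rounding high (predicts rounding low, not rounding high)
No candidate is consistent with all observations.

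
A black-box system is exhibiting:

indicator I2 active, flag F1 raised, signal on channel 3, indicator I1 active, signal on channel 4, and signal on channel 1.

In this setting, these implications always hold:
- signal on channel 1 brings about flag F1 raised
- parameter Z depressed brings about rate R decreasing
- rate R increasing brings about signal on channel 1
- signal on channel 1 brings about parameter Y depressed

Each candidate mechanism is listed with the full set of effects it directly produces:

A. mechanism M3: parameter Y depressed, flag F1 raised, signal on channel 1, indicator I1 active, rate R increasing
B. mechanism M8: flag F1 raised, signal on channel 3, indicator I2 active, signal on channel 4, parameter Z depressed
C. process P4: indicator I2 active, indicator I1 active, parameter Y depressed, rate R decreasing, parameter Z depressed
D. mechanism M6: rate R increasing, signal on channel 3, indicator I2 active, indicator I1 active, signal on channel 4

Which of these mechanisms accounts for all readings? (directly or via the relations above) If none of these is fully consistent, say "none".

D

Per-candidate check:
(A) mechanism M3 — does not account for indicator I2 active, signal on channel 3, signal on channel 4
(B) mechanism M8 — does not account for indicator I1 active, signal on channel 1
(C) process P4 — indicator I2 active match; flag F1 raised miss; signal on channel 3 miss; indicator I1 active match; signal on channel 4 miss; signal on channel 1 miss
(D) mechanism M6 — indicator I2 active match; flag F1 raised match (via rate R increasing → signal on channel 1 → flag F1 raised); signal on channel 3 match; indicator I1 active match; signal on channel 4 match; signal on channel 1 match (via rate R increasing → signal on channel 1)
Only (D) is consistent with every observation.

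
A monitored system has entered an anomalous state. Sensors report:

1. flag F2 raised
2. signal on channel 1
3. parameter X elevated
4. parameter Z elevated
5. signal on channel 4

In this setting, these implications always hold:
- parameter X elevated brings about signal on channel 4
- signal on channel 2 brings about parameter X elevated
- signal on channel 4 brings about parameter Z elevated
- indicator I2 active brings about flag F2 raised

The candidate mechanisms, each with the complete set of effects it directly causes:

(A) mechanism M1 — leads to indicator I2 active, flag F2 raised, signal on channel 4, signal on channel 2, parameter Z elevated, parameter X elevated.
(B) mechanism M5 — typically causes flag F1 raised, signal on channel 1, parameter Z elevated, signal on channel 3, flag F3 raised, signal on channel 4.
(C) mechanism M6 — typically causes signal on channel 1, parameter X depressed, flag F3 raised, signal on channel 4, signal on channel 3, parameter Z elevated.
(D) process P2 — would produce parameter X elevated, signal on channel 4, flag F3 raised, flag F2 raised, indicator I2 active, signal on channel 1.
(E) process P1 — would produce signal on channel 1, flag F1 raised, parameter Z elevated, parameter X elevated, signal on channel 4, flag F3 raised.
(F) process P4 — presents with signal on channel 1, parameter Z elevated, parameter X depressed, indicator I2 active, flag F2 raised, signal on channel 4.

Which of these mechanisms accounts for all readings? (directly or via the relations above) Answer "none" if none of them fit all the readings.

D

Testing each hypothesis:
(A) mechanism M1 — flag F2 raised yes; signal on channel 1 NO; parameter X elevated yes; parameter Z elevated yes; signal on channel 4 yes
(B) mechanism M5 — flag F2 raised NO; signal on channel 1 yes; parameter X elevated NO; parameter Z elevated yes; signal on channel 4 yes
(C) mechanism M6 — flag F2 raised NO; signal on channel 1 yes; parameter X elevated NO; parameter Z elevated yes; signal on channel 4 yes
(D) process P2 — accounts for every observation (parameter Z elevated via signal on channel 4 → parameter Z elevated)
(E) process P1 — flag F2 raised NO; signal on channel 1 yes; parameter X elevated yes; parameter Z elevated yes; signal on channel 4 yes
(F) process P4 — flag F2 raised yes; signal on channel 1 yes; parameter X elevated NO; parameter Z elevated yes; signal on channel 4 yes
(D) alone accounts for all the evidence.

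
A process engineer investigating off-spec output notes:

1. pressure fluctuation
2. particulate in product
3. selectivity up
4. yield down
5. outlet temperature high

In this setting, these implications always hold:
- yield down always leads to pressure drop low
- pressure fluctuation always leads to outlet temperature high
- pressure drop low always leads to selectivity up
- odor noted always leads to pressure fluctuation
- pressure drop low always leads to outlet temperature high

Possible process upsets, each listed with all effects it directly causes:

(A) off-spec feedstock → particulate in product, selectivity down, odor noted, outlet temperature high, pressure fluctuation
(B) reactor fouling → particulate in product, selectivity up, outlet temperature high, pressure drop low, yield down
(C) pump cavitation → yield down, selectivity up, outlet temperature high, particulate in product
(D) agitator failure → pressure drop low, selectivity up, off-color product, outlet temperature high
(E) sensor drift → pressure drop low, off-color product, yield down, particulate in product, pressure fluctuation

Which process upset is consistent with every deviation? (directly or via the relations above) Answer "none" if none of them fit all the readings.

Checking each candidate against the observations:
(A) off-spec feedstock — pressure fluctuation ✓; particulate in product ✓; selectivity up ✗; yield down ✗; outlet temperature high ✓
(B) reactor fouling — does not account for pressure fluctuation
(C) pump cavitation — pressure fluctuation ✗; particulate in product ✓; selectivity up ✓; yield down ✓; outlet temperature high ✓
(D) agitator failure — pressure fluctuation ✗; particulate in product ✗; selectivity up ✓; yield down ✗; outlet temperature high ✓
(E) sensor drift — pressure fluctuation ✓; particulate in product ✓; selectivity up ✓ (through pressure drop low → selectivity up); yield down ✓; outlet temperature high ✓ (through pressure fluctuation → outlet temperature high)
(E) is the only candidate with no mismatches.

E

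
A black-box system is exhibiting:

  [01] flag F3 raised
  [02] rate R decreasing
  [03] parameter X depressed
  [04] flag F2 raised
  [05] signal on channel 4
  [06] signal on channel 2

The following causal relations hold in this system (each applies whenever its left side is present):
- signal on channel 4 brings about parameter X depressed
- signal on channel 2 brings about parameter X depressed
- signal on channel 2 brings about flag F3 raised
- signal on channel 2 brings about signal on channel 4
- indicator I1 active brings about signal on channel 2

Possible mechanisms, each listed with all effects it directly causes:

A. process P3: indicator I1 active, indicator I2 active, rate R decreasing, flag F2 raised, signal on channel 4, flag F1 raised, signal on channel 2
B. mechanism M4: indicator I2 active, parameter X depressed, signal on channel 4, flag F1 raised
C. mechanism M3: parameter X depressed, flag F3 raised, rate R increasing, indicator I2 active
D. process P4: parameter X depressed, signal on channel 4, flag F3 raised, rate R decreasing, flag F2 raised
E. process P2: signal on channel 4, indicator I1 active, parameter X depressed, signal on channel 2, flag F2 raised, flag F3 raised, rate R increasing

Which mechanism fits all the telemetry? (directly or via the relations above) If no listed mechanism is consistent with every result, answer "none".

A

Per-candidate check:
(A) process P3 — flag F3 raised ✓ (through signal on channel 2 → flag F3 raised); rate R decreasing ✓; parameter X depressed ✓ (through signal on channel 4 → parameter X depressed); flag F2 raised ✓; signal on channel 4 ✓; signal on channel 2 ✓
(B) mechanism M4 — does not account for flag F3 raised, rate R decreasing, flag F2 raised, signal on channel 2
(C) mechanism M3 — fails on rate R decreasing, flag F2 raised, signal on channel 4, signal on channel 2 (predicts rate R increasing, not rate R decreasing)
(D) process P4 — flag F3 raised ✓; rate R decreasing ✓; parameter X depressed ✓; flag F2 raised ✓; signal on channel 4 ✓; signal on channel 2 ✗
(E) process P2 — flag F3 raised ✓; rate R decreasing ✗; parameter X depressed ✓; flag F2 raised ✓; signal on channel 4 ✓; signal on channel 2 ✓
Only (A) is consistent with every observation.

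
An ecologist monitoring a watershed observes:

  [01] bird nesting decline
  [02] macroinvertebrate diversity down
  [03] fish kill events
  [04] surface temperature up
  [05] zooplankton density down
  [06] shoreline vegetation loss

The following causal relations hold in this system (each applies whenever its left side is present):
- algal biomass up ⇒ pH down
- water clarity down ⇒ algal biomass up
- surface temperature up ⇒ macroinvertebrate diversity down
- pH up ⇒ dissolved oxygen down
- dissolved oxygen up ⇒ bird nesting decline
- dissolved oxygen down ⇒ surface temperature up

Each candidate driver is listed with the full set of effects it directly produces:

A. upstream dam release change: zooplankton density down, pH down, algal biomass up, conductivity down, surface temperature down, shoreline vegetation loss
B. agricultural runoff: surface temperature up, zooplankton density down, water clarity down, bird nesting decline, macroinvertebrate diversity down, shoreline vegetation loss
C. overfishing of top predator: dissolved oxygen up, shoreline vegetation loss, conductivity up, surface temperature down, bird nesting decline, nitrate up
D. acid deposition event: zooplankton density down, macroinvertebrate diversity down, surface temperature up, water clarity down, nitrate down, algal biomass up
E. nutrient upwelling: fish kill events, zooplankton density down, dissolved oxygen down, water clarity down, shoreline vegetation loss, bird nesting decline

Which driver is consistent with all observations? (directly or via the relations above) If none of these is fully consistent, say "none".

Per-candidate check:
(A) upstream dam release change — bird nesting decline NO; macroinvertebrate diversity down NO; fish kill events NO; surface temperature up NO; zooplankton density down yes; shoreline vegetation loss yes
(B) agricultural runoff — bird nesting decline yes; macroinvertebrate diversity down yes; fish kill events NO; surface temperature up yes; zooplankton density down yes; shoreline vegetation loss yes
(C) overfishing of top predator — fails on macroinvertebrate diversity down, fish kill events, surface temperature up, zooplankton density down (predicts surface temperature down, not surface temperature up)
(D) acid deposition event — does not account for bird nesting decline, fish kill events, shoreline vegetation loss
(E) nutrient upwelling — bird nesting decline yes; macroinvertebrate diversity down yes (by dissolved oxygen down → surface temperature up → macroinvertebrate diversity down); fish kill events yes; surface temperature up yes (by dissolved oxygen down → surface temperature up); zooplankton density down yes; shoreline vegetation loss yes
Only (E) is consistent with every observation.

E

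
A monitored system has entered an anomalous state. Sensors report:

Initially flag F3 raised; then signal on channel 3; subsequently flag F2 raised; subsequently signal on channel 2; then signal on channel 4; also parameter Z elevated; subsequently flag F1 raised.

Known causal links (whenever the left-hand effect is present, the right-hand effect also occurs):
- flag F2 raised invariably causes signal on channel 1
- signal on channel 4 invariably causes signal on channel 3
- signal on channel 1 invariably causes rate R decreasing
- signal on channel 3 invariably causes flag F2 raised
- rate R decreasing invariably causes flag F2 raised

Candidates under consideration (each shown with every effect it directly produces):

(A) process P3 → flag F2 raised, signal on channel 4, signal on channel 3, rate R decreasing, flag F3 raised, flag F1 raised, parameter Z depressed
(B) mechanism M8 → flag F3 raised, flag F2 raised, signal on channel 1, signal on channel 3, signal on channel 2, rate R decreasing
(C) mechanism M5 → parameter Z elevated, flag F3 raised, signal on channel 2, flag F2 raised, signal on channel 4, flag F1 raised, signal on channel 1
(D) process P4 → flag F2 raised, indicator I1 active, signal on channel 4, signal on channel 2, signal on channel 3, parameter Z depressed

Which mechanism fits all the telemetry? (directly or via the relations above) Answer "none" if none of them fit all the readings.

For each candidate, compare predicted effects to what was observed:
(A) process P3 — flag F3 raised match; signal on channel 3 match; flag F2 raised match; signal on channel 2 miss; signal on channel 4 match; parameter Z elevated miss; flag F1 raised match
(B) mechanism M8 — flag F3 raised match; signal on channel 3 match; flag F2 raised match; signal on channel 2 match; signal on channel 4 miss; parameter Z elevated miss; flag F1 raised miss
(C) mechanism M5 — flag F3 raised match; signal on channel 3 match (by signal on channel 4 → signal on channel 3); flag F2 raised match; signal on channel 2 match; signal on channel 4 match; parameter Z elevated match; flag F1 raised match
(D) process P4 — fails on flag F3 raised, parameter Z elevated, flag F1 raised (predicts parameter Z depressed, not parameter Z elevated)
(C) alone accounts for all the evidence.

C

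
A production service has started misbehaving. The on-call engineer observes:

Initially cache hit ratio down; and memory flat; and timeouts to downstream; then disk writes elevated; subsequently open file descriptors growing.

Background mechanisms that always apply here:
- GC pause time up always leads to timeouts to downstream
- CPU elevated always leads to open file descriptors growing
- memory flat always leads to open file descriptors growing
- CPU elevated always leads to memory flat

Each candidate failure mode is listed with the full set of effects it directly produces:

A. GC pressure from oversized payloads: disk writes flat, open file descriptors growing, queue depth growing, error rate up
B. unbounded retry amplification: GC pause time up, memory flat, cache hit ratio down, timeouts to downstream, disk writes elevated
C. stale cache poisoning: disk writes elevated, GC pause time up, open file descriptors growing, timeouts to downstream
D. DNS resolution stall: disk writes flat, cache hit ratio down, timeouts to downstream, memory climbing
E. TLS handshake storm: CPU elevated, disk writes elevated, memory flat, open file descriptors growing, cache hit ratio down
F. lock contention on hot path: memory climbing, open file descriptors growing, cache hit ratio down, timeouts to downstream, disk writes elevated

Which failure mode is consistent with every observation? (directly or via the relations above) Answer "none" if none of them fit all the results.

B

Checking each candidate against the observations:
(A) GC pressure from oversized payloads — fails on cache hit ratio down, memory flat, timeouts to downstream, disk writes elevated (predicts disk writes flat, not disk writes elevated)
(B) unbounded retry amplification — cache hit ratio down yes; memory flat yes; timeouts to downstream yes; disk writes elevated yes; open file descriptors growing yes (via memory flat → open file descriptors growing)
(C) stale cache poisoning — does not account for cache hit ratio down, memory flat
(D) DNS resolution stall — fails on memory flat, disk writes elevated, open file descriptors growing (predicts memory climbing, not memory flat; predicts disk writes flat, not disk writes elevated)
(E) TLS handshake storm — does not account for timeouts to downstream
(F) lock contention on hot path — cache hit ratio down yes; memory flat NO; timeouts to downstream yes; disk writes elevated yes; open file descriptors growing yes
Only (B) is consistent with every observation.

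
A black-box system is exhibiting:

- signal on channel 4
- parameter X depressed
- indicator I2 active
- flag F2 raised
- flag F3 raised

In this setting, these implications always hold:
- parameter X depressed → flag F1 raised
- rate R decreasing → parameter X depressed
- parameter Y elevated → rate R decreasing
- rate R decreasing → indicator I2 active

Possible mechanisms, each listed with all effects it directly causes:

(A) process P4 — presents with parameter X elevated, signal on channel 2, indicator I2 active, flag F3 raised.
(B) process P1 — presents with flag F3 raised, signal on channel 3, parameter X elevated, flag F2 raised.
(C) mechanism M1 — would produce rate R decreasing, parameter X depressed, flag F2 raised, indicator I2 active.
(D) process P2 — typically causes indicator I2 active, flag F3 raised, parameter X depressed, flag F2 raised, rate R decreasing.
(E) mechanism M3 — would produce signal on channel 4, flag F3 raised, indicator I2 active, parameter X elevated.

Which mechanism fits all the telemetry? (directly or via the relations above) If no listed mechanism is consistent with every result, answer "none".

Testing each hypothesis:
(A) process P4 — fails on signal on channel 4, parameter X depressed, flag F2 raised (predicts parameter X elevated, not parameter X depressed)
(B) process P1 — fails on signal on channel 4, parameter X depressed, indicator I2 active (predicts parameter X elevated, not parameter X depressed)
(C) mechanism M1 — signal on channel 4 NO; parameter X depressed yes; indicator I2 active yes; flag F2 raised yes; flag F3 raised NO
(D) process P2 — signal on channel 4 NO; parameter X depressed yes; indicator I2 active yes; flag F2 raised yes; flag F3 raised yes
(E) mechanism M3 — fails on parameter X depressed, flag F2 raised (predicts parameter X elevated, not parameter X depressed)
No candidate is consistent with all observations.

none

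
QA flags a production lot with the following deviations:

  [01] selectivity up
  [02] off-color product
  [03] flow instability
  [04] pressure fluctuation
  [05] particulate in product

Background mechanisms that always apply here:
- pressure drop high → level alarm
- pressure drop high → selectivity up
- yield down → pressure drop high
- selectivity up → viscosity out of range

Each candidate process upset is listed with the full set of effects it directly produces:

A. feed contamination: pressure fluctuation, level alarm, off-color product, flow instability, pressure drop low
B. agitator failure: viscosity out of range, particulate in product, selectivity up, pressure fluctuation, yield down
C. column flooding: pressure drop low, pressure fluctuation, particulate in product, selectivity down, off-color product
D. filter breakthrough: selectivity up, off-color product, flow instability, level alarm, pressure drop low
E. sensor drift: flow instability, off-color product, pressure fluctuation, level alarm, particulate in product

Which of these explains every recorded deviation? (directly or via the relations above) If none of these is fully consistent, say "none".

none

Testing each hypothesis:
(A) feed contamination — does not account for selectivity up, particulate in product
(B) agitator failure — selectivity up +; off-color product -; flow instability -; pressure fluctuation +; particulate in product +
(C) column flooding — selectivity up -; off-color product +; flow instability -; pressure fluctuation +; particulate in product +
(D) filter breakthrough — does not account for pressure fluctuation, particulate in product
(E) sensor drift — selectivity up -; off-color product +; flow instability +; pressure fluctuation +; particulate in product +
No candidate is consistent with all observations.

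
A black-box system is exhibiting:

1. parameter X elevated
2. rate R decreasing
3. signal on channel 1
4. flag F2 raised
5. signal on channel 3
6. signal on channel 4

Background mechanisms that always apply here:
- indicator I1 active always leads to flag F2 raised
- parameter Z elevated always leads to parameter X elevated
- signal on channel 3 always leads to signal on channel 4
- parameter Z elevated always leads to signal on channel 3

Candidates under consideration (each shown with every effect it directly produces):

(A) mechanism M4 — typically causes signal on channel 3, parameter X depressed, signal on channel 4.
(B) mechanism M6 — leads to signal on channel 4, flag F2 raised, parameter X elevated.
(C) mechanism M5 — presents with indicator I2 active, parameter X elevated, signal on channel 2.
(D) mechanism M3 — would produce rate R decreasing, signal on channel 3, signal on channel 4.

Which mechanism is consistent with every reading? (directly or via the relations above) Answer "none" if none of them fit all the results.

none

Checking each candidate against the observations:
(A) mechanism M4 — fails on parameter X elevated, rate R decreasing, signal on channel 1, flag F2 raised (predicts parameter X depressed, not parameter X elevated)
(B) mechanism M6 — does not account for rate R decreasing, signal on channel 1, signal on channel 3
(C) mechanism M5 — parameter X elevated +; rate R decreasing -; signal on channel 1 -; flag F2 raised -; signal on channel 3 -; signal on channel 4 -
(D) mechanism M3 — parameter X elevated -; rate R decreasing +; signal on channel 1 -; flag F2 raised -; signal on channel 3 +; signal on channel 4 +
Every candidate fails on at least one observation.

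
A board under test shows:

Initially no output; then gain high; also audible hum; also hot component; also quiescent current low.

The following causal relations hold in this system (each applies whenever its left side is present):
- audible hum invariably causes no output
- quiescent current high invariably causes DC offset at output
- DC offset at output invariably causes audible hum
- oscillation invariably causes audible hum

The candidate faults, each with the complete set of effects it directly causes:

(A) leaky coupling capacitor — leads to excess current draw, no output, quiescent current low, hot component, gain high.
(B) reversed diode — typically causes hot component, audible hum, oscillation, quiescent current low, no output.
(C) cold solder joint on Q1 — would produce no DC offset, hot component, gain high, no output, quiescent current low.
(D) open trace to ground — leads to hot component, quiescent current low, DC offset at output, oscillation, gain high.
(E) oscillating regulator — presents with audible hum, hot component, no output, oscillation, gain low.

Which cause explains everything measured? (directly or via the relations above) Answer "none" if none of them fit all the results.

D

Checking each candidate against the observations:
(A) leaky coupling capacitor — does not account for audible hum
(B) reversed diode — no output match; gain high miss; audible hum match; hot component match; quiescent current low match
(C) cold solder joint on Q1 — does not account for audible hum
(D) open trace to ground — no output match (by DC offset at output → audible hum → no output); gain high match; audible hum match (by DC offset at output → audible hum); hot component match; quiescent current low match
(E) oscillating regulator — fails on gain high, quiescent current low (predicts gain low, not gain high)
(D) alone accounts for all the evidence.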